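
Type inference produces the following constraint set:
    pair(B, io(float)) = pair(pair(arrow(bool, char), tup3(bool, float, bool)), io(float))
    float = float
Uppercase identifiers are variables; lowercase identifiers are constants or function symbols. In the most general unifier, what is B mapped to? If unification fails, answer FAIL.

pair(arrow(bool, char), tup3(bool, float, bool))

Decompose pair/2: B = pair(arrow(bool, char), tup3(bool, float, bool)),  io(float) = io(float).
Bind B := pair(arrow(bool, char), tup3(bool, float, bool)); no other remaining equation mentions B.
Delete trivial equation io(float) = io(float).
Delete trivial equation float = float.
MGU = { B ↦ pair(arrow(bool, char), tup3(bool, float, bool)) }, so B ↦ pair(arrow(bool, char), tup3(bool, float, bool)).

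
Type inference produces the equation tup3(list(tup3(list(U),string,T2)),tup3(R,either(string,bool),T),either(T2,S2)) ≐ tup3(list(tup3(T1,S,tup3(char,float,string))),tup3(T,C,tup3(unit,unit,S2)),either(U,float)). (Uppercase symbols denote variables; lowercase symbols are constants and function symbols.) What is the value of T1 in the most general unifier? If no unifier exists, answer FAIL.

list(tup3(char,float,string))

Decompose tup3/3: list(tup3(list(U),string,T2)) ≐ list(tup3(T1,S,tup3(char,float,string))),  tup3(R,either(string,bool),T) ≐ tup3(T,C,tup3(unit,unit,S2)),  either(T2,S2) ≐ either(U,float).
Decompose list/1: tup3(list(U),string,T2) ≐ tup3(T1,S,tup3(char,float,string)).
Decompose tup3/3: list(U) ≐ T1,  string ≐ S,  T2 ≐ tup3(char,float,string).
Bind T1 := list(U); no other remaining equation mentions T1.
Bind S := string; no other remaining equation mentions S.
Bind T2 := tup3(char,float,string); substituting into the one remaining equation that mentions T2 gives: either(tup3(char,float,string),S2) ≐ either(U,float).
Decompose tup3/3: R ≐ T,  either(string,bool) ≐ C,  T ≐ tup3(unit,unit,S2).
Bind R := T; no other remaining equation mentions R.
Bind C := either(string,bool); no other remaining equation mentions C.
Bind T := tup3(unit,unit,S2); no other remaining equation mentions T. Substituting into the earlier binding gives R := tup3(unit,unit,S2).
Decompose either/2: tup3(char,float,string) ≐ U,  S2 ≐ float.
Bind U := tup3(char,float,string); no other remaining equation mentions U. Substituting into the earlier binding gives T1 := list(tup3(char,float,string)).
Bind S2 := float. Substituting into the earlier bindings gives R := tup3(unit,unit,float), T := tup3(unit,unit,float).
MGU = { T1 := list(tup3(char,float,string)), S := string, T2 := tup3(char,float,string), R := tup3(unit,unit,float), C := either(string,bool), T := tup3(unit,unit,float), U := tup3(char,float,string), S2 := float }, so T1 := list(tup3(char,float,string)).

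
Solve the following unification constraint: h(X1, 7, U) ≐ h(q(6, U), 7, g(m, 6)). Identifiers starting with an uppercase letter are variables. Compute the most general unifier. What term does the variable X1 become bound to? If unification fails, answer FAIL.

q(6, g(m, 6))

Decompose h/3: X1 ≐ q(6, U),  7 ≐ 7,  U ≐ g(m, 6).
Bind X1 := q(6, U); no other remaining equation mentions X1.
Delete trivial equation 7 ≐ 7.
Bind U := g(m, 6). Substituting into the earlier binding gives X1 := q(6, g(m, 6)).
MGU = { X1 ↦ q(6, g(m, 6)), U ↦ g(m, 6) }, so X1 ↦ q(6, g(m, 6)).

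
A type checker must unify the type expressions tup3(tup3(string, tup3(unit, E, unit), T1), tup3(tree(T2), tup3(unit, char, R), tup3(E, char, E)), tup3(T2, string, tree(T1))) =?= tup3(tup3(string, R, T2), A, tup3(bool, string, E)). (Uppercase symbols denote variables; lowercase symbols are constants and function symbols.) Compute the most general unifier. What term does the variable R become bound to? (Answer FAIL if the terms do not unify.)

Decompose tup3/3: tup3(string, tup3(unit, E, unit), T1) =?= tup3(string, R, T2),  tup3(tree(T2), tup3(unit, char, R), tup3(E, char, E)) =?= A,  tup3(T2, string, tree(T1)) =?= tup3(bool, string, E).
Decompose tup3/3: string =?= string,  tup3(unit, E, unit) =?= R,  T1 =?= T2.
Delete trivial equation string =?= string.
Bind R := tup3(unit, E, unit); substituting into the one remaining equation that mentions R gives: tup3(tree(T2), tup3(unit, char, tup3(unit, E, unit)), tup3(E, char, E)) =?= A.
Bind T1 := T2; substituting into the one remaining equation that mentions T1 gives: tup3(T2, string, tree(T2)) =?= tup3(bool, string, E).
Bind A := tup3(tree(T2), tup3(unit, char, tup3(unit, E, unit)), tup3(E, char, E)); no other remaining equation mentions A.
Decompose tup3/3: T2 =?= bool,  string =?= string,  tree(T2) =?= E.
Bind T2 := bool; substituting into the one remaining equation that mentions T2 gives: tree(bool) =?= E. Substituting into the earlier bindings gives T1 := bool, A := tup3(tree(bool), tup3(unit, char, tup3(unit, E, unit)), tup3(E, char, E)).
Delete trivial equation string =?= string.
Bind E := tree(bool). Substituting into the earlier bindings gives R := tup3(unit, tree(bool), unit), A := tup3(tree(bool), tup3(unit, char, tup3(unit, tree(bool), unit)), tup3(tree(bool), char, tree(bool))).
MGU = { R -> tup3(unit, tree(bool), unit), T1 -> bool, A -> tup3(tree(bool), tup3(unit, char, tup3(unit, tree(bool), unit)), tup3(tree(bool), char, tree(bool))), T2 -> bool, E -> tree(bool) }, so R -> tup3(unit, tree(bool), unit).

tup3(unit, tree(bool), unit)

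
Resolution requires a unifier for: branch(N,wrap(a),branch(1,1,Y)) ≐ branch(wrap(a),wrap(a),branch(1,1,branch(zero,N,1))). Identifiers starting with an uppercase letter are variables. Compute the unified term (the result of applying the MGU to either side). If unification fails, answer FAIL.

Decompose branch/3: N ≐ wrap(a),  wrap(a) ≐ wrap(a),  branch(1,1,Y) ≐ branch(1,1,branch(zero,N,1)).
Bind N := wrap(a); substituting into the one remaining equation that mentions N gives: branch(1,1,Y) ≐ branch(1,1,branch(zero,wrap(a),1)).
Delete trivial equation wrap(a) ≐ wrap(a).
Decompose branch/3: 1 ≐ 1,  1 ≐ 1,  Y ≐ branch(zero,wrap(a),1).
Delete trivial equation 1 ≐ 1.
Delete trivial equation 1 ≐ 1.
Bind Y := branch(zero,wrap(a),1).
Applying the MGU to either side gives branch(wrap(a),wrap(a),branch(1,1,branch(zero,wrap(a),1))).

branch(wrap(a),wrap(a),branch(1,1,branch(zero,wrap(a),1)))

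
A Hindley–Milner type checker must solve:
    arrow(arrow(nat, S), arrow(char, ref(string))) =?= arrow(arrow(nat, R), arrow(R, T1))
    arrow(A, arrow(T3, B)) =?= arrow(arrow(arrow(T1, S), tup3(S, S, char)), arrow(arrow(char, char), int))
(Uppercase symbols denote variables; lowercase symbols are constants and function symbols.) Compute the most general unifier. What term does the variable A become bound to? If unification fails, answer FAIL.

Decompose arrow/2: arrow(nat, S) =?= arrow(nat, R),  arrow(char, ref(string)) =?= arrow(R, T1).
Decompose arrow/2: nat =?= nat,  S =?= R.
Delete trivial equation nat =?= nat.
Bind S := R; substituting into the one remaining equation that mentions S gives: arrow(A, arrow(T3, B)) =?= arrow(arrow(arrow(T1, R), tup3(R, R, char)), arrow(arrow(char, char), int)).
Decompose arrow/2: char =?= R,  ref(string) =?= T1.
Bind R := char; substituting into the one remaining equation that mentions R gives: arrow(A, arrow(T3, B)) =?= arrow(arrow(arrow(T1, char), tup3(char, char, char)), arrow(arrow(char, char), int)). Substituting into the earlier binding gives S := char.
Bind T1 := ref(string); substituting into the remaining equation gives: arrow(A, arrow(T3, B)) =?= arrow(arrow(arrow(ref(string), char), tup3(char, char, char)), arrow(arrow(char, char), int)).
Decompose arrow/2: A =?= arrow(arrow(ref(string), char), tup3(char, char, char)),  arrow(T3, B) =?= arrow(arrow(char, char), int).
Bind A := arrow(arrow(ref(string), char), tup3(char, char, char)); no other remaining equation mentions A.
Decompose arrow/2: T3 =?= arrow(char, char),  B =?= int.
Bind T3 := arrow(char, char); no other remaining equation mentions T3.
Bind B := int.
MGU = { S := char, R := char, T1 := ref(string), A := arrow(arrow(ref(string), char), tup3(char, char, char)), T3 := arrow(char, char), B := int }, so A := arrow(arrow(ref(string), char), tup3(char, char, char)).

arrow(arrow(ref(string), char), tup3(char, char, char))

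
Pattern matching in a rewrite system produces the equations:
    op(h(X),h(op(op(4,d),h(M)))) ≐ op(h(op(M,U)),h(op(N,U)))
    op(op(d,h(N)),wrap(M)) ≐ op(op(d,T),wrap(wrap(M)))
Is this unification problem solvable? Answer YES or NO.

Decompose op/2: h(X) ≐ h(op(M,U)),  h(op(op(4,d),h(M))) ≐ h(op(N,U)).
Decompose h/1: X ≐ op(M,U).
Bind X := op(M,U); no other remaining equation mentions X.
Decompose h/1: op(op(4,d),h(M)) ≐ op(N,U).
Decompose op/2: op(4,d) ≐ N,  h(M) ≐ U.
Bind N := op(4,d); substituting into the one remaining equation that mentions N gives: op(op(d,h(op(4,d))),wrap(M)) ≐ op(op(d,T),wrap(wrap(M))).
Bind U := h(M); no other remaining equation mentions U. Substituting into the earlier binding gives X := op(M,h(M)).
Decompose op/2: op(d,h(op(4,d))) ≐ op(d,T),  wrap(M) ≐ wrap(wrap(M)).
Decompose op/2: d ≐ d,  h(op(4,d)) ≐ T.
Delete trivial equation d ≐ d.
Bind T := h(op(4,d)); no other remaining equation mentions T.
Decompose wrap/1: M ≐ wrap(M).
Occurs check fails: M occurs in wrap(M); the equation M ≐ wrap(M) has no finite solution.

NO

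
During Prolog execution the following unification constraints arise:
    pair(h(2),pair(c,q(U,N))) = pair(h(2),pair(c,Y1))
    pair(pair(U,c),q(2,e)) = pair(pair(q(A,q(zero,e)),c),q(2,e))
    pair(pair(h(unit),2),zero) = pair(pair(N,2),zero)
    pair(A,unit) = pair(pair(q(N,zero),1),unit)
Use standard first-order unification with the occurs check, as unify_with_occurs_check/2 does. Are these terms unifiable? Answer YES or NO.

Decompose pair/2: h(2) = h(2),  pair(c,q(U,N)) = pair(c,Y1).
Delete trivial equation h(2) = h(2).
Decompose pair/2: c = c,  q(U,N) = Y1.
Delete trivial equation c = c.
Bind Y1 := q(U,N); no other remaining equation mentions Y1.
Decompose pair/2: pair(U,c) = pair(q(A,q(zero,e)),c),  q(2,e) = q(2,e).
Decompose pair/2: U = q(A,q(zero,e)),  c = c.
Bind U := q(A,q(zero,e)); no other remaining equation mentions U. Substituting into the earlier binding gives Y1 := q(q(A,q(zero,e)),N).
Delete trivial equation c = c.
Delete trivial equation q(2,e) = q(2,e).
Decompose pair/2: pair(h(unit),2) = pair(N,2),  zero = zero.
Decompose pair/2: h(unit) = N,  2 = 2.
Bind N := h(unit); substituting into the one remaining equation that mentions N gives: pair(A,unit) = pair(pair(q(h(unit),zero),1),unit). Substituting into the earlier binding gives Y1 := q(q(A,q(zero,e)),h(unit)).
Delete trivial equation 2 = 2.
Delete trivial equation zero = zero.
Decompose pair/2: A = pair(q(h(unit),zero),1),  unit = unit.
Bind A := pair(q(h(unit),zero),1); no other remaining equation mentions A. Substituting into the earlier bindings gives Y1 := q(q(pair(q(h(unit),zero),1),q(zero,e)),h(unit)), U := q(pair(q(h(unit),zero),1),q(zero,e)).
Delete trivial equation unit = unit.
No equations remain and no clash or occurs-check failure arose, so a unifier exists.

YES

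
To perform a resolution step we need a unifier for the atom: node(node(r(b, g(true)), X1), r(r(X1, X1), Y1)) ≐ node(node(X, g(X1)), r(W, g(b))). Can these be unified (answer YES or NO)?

Decompose node/2: node(r(b, g(true)), X1) ≐ node(X, g(X1)),  r(r(X1, X1), Y1) ≐ r(W, g(b)).
Decompose node/2: r(b, g(true)) ≐ X,  X1 ≐ g(X1).
Bind X := r(b, g(true)); no other remaining equation mentions X.
Occurs check fails: X1 occurs in g(X1); the equation X1 ≐ g(X1) has no finite solution.

NO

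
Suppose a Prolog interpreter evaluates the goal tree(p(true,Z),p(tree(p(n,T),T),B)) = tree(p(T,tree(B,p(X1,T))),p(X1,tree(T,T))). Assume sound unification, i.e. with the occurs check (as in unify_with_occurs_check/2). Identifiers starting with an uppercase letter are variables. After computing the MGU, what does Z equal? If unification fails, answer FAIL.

Decompose tree/2: p(true,Z) = p(T,tree(B,p(X1,T))),  p(tree(p(n,T),T),B) = p(X1,tree(T,T)).
Decompose p/2: true = T,  Z = tree(B,p(X1,T)).
Bind T := true; substituting into the remaining equations gives: Z = tree(B,p(X1,true)),  p(tree(p(n,true),true),B) = p(X1,tree(true,true)).
Bind Z := tree(B,p(X1,true)); no other remaining equation mentions Z.
Decompose p/2: tree(p(n,true),true) = X1,  B = tree(true,true).
Bind X1 := tree(p(n,true),true); no other remaining equation mentions X1. Substituting into the earlier binding gives Z := tree(B,p(tree(p(n,true),true),true)).
Bind B := tree(true,true). Substituting into the earlier binding gives Z := tree(tree(true,true),p(tree(p(n,true),true),true)).
MGU = { T = true, Z = tree(tree(true,true),p(tree(p(n,true),true),true)), X1 = tree(p(n,true),true), B = tree(true,true) }, so Z = tree(tree(true,true),p(tree(p(n,true),true),true)).

tree(tree(true,true),p(tree(p(n,true),true),true))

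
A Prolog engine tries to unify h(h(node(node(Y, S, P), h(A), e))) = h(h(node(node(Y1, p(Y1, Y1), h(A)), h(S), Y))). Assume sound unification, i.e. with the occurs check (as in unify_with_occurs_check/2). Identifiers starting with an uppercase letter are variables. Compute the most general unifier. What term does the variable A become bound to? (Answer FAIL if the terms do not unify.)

p(e, e)

Decompose h/1: h(node(node(Y, S, P), h(A), e)) = h(node(node(Y1, p(Y1, Y1), h(A)), h(S), Y)).
Decompose h/1: node(node(Y, S, P), h(A), e) = node(node(Y1, p(Y1, Y1), h(A)), h(S), Y).
Decompose node/3: node(Y, S, P) = node(Y1, p(Y1, Y1), h(A)),  h(A) = h(S),  e = Y.
Decompose node/3: Y = Y1,  S = p(Y1, Y1),  P = h(A).
Bind Y := Y1; substituting into the one remaining equation that mentions Y gives: e = Y1.
Bind S := p(Y1, Y1); substituting into the one remaining equation that mentions S gives: h(A) = h(p(Y1, Y1)).
Bind P := h(A); no other remaining equation mentions P.
Decompose h/1: A = p(Y1, Y1).
Bind A := p(Y1, Y1); no other remaining equation mentions A. Substituting into the earlier binding gives P := h(p(Y1, Y1)).
Bind Y1 := e. Substituting into the earlier bindings gives Y := e, S := p(e, e), P := h(p(e, e)), A := p(e, e).
MGU = { Y = e, S = p(e, e), P = h(p(e, e)), A = p(e, e), Y1 = e }, so A = p(e, e).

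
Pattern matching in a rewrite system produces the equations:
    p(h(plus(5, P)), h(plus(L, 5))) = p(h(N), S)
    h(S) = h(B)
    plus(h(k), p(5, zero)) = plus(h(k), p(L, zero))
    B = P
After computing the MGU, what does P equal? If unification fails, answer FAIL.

Decompose p/2: h(plus(5, P)) = h(N),  h(plus(L, 5)) = S.
Decompose h/1: plus(5, P) = N.
Bind N := plus(5, P); no other remaining equation mentions N.
Bind S := h(plus(L, 5)); substituting into the one remaining equation that mentions S gives: h(h(plus(L, 5))) = h(B).
Decompose h/1: h(plus(L, 5)) = B.
Bind B := h(plus(L, 5)); substituting into the one remaining equation that mentions B gives: h(plus(L, 5)) = P.
Decompose plus/2: h(k) = h(k),  p(5, zero) = p(L, zero).
Delete trivial equation h(k) = h(k).
Decompose p/2: 5 = L,  zero = zero.
Bind L := 5; substituting into the one remaining equation that mentions L gives: h(plus(5, 5)) = P. Substituting into the earlier bindings gives S := h(plus(5, 5)), B := h(plus(5, 5)).
Delete trivial equation zero = zero.
Bind P := h(plus(5, 5)). Substituting into the earlier binding gives N := plus(5, h(plus(5, 5))).
MGU = { N -> plus(5, h(plus(5, 5))), S -> h(plus(5, 5)), B -> h(plus(5, 5)), L -> 5, P -> h(plus(5, 5)) }, so P -> h(plus(5, 5)).

h(plus(5, 5))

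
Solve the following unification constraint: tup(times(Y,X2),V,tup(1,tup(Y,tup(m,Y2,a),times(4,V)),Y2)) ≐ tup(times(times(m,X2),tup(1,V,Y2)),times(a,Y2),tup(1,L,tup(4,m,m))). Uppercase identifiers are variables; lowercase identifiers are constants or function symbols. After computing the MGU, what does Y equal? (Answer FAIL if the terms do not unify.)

times(m,tup(1,times(a,tup(4,m,m)),tup(4,m,m)))

Decompose tup/3: times(Y,X2) ≐ times(times(m,X2),tup(1,V,Y2)),  V ≐ times(a,Y2),  tup(1,tup(Y,tup(m,Y2,a),times(4,V)),Y2) ≐ tup(1,L,tup(4,m,m)).
Decompose times/2: Y ≐ times(m,X2),  X2 ≐ tup(1,V,Y2).
Bind Y := times(m,X2); substituting into the one remaining equation that mentions Y gives: tup(1,tup(times(m,X2),tup(m,Y2,a),times(4,V)),Y2) ≐ tup(1,L,tup(4,m,m)).
Bind X2 := tup(1,V,Y2); substituting into the one remaining equation that mentions X2 gives: tup(1,tup(times(m,tup(1,V,Y2)),tup(m,Y2,a),times(4,V)),Y2) ≐ tup(1,L,tup(4,m,m)). Substituting into the earlier binding gives Y := times(m,tup(1,V,Y2)).
Bind V := times(a,Y2); substituting into the remaining equation gives: tup(1,tup(times(m,tup(1,times(a,Y2),Y2)),tup(m,Y2,a),times(4,times(a,Y2))),Y2) ≐ tup(1,L,tup(4,m,m)). Substituting into the earlier bindings gives Y := times(m,tup(1,times(a,Y2),Y2)), X2 := tup(1,times(a,Y2),Y2).
Decompose tup/3: 1 ≐ 1,  tup(times(m,tup(1,times(a,Y2),Y2)),tup(m,Y2,a),times(4,times(a,Y2))) ≐ L,  Y2 ≐ tup(4,m,m).
Delete trivial equation 1 ≐ 1.
Bind L := tup(times(m,tup(1,times(a,Y2),Y2)),tup(m,Y2,a),times(4,times(a,Y2))); no other remaining equation mentions L.
Bind Y2 := tup(4,m,m). Substituting into the earlier bindings gives Y := times(m,tup(1,times(a,tup(4,m,m)),tup(4,m,m))), X2 := tup(1,times(a,tup(4,m,m)),tup(4,m,m)), V := times(a,tup(4,m,m)), L := tup(times(m,tup(1,times(a,tup(4,m,m)),tup(4,m,m))),tup(m,tup(4,m,m),a),times(4,times(a,tup(4,m,m)))).
MGU = { Y -> times(m,tup(1,times(a,tup(4,m,m)),tup(4,m,m))), X2 -> tup(1,times(a,tup(4,m,m)),tup(4,m,m)), V -> times(a,tup(4,m,m)), L -> tup(times(m,tup(1,times(a,tup(4,m,m)),tup(4,m,m))),tup(m,tup(4,m,m),a),times(4,times(a,tup(4,m,m)))), Y2 -> tup(4,m,m) }, so Y -> times(m,tup(1,times(a,tup(4,m,m)),tup(4,m,m))).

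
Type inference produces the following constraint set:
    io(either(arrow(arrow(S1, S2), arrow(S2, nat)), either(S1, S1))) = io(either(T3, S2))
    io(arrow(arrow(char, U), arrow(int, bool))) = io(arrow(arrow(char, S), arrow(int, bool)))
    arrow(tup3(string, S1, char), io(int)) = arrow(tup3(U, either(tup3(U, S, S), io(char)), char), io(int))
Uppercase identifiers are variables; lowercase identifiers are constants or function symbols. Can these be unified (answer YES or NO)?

Decompose io/1: either(arrow(arrow(S1, S2), arrow(S2, nat)), either(S1, S1)) = either(T3, S2).
Decompose either/2: arrow(arrow(S1, S2), arrow(S2, nat)) = T3,  either(S1, S1) = S2.
Bind T3 := arrow(arrow(S1, S2), arrow(S2, nat)); no other remaining equation mentions T3.
Bind S2 := either(S1, S1); no other remaining equation mentions S2. Substituting into the earlier binding gives T3 := arrow(arrow(S1, either(S1, S1)), arrow(either(S1, S1), nat)).
Decompose io/1: arrow(arrow(char, U), arrow(int, bool)) = arrow(arrow(char, S), arrow(int, bool)).
Decompose arrow/2: arrow(char, U) = arrow(char, S),  arrow(int, bool) = arrow(int, bool).
Decompose arrow/2: char = char,  U = S.
Delete trivial equation char = char.
Bind U := S; substituting into the one remaining equation that mentions U gives: arrow(tup3(string, S1, char), io(int)) = arrow(tup3(S, either(tup3(S, S, S), io(char)), char), io(int)).
Delete trivial equation arrow(int, bool) = arrow(int, bool).
Decompose arrow/2: tup3(string, S1, char) = tup3(S, either(tup3(S, S, S), io(char)), char),  io(int) = io(int).
Decompose tup3/3: string = S,  S1 = either(tup3(S, S, S), io(char)),  char = char.
Bind S := string; substituting into the one remaining equation that mentions S gives: S1 = either(tup3(string, string, string), io(char)). Substituting into the earlier binding gives U := string.
Bind S1 := either(tup3(string, string, string), io(char)); no other remaining equation mentions S1. Substituting into the earlier bindings gives T3 := arrow(arrow(either(tup3(string, string, string), io(char)), either(either(tup3(string, string, string), io(char)), either(tup3(string, string, string), io(char)))), arrow(either(either(tup3(string, string, string), io(char)), either(tup3(string, string, string), io(char))), nat)), S2 := either(either(tup3(string, string, string), io(char)), either(tup3(string, string, string), io(char))).
Delete trivial equation char = char.
Delete trivial equation io(int) = io(int).
No equations remain and no clash or occurs-check failure arose, so a unifier exists.

YES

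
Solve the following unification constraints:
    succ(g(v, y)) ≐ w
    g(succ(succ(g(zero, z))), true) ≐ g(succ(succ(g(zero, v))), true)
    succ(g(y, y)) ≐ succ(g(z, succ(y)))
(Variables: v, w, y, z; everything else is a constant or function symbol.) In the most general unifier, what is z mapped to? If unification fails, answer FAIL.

Bind w := succ(g(v, y)); no other remaining equation mentions w.
Decompose g/2: succ(succ(g(zero, z))) ≐ succ(succ(g(zero, v))),  true ≐ true.
Decompose succ/1: succ(g(zero, z)) ≐ succ(g(zero, v)).
Decompose succ/1: g(zero, z) ≐ g(zero, v).
Decompose g/2: zero ≐ zero,  z ≐ v.
Delete trivial equation zero ≐ zero.
Bind z := v; substituting into the one remaining equation that mentions z gives: succ(g(y, y)) ≐ succ(g(v, succ(y))).
Delete trivial equation true ≐ true.
Decompose succ/1: g(y, y) ≐ g(v, succ(y)).
Decompose g/2: y ≐ v,  y ≐ succ(y).
Bind y := v; substituting into the remaining equation gives: v ≐ succ(v). Substituting into the earlier binding gives w := succ(g(v, v)).
Occurs check fails: v occurs in succ(v); the equation v ≐ succ(v) has no finite solution.

FAIL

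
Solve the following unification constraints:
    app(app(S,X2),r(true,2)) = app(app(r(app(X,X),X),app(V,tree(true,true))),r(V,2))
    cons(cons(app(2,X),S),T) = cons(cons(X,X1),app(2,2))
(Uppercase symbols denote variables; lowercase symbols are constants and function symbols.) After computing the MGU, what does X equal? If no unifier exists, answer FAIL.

FAIL

Decompose app/2: app(S,X2) = app(r(app(X,X),X),app(V,tree(true,true))),  r(true,2) = r(V,2).
Decompose app/2: S = r(app(X,X),X),  X2 = app(V,tree(true,true)).
Bind S := r(app(X,X),X); substituting into the one remaining equation that mentions S gives: cons(cons(app(2,X),r(app(X,X),X)),T) = cons(cons(X,X1),app(2,2)).
Bind X2 := app(V,tree(true,true)); no other remaining equation mentions X2.
Decompose r/2: true = V,  2 = 2.
Bind V := true; no other remaining equation mentions V. Substituting into the earlier binding gives X2 := app(true,tree(true,true)).
Delete trivial equation 2 = 2.
Decompose cons/2: cons(app(2,X),r(app(X,X),X)) = cons(X,X1),  T = app(2,2).
Decompose cons/2: app(2,X) = X,  r(app(X,X),X) = X1.
Occurs check fails: X occurs in app(2,X); the equation X = app(2,X) has no finite solution.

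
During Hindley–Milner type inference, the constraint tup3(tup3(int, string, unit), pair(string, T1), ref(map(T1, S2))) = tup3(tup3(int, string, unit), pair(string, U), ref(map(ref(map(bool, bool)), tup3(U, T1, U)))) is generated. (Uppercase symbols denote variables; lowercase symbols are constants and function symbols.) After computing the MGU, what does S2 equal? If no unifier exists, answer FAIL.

tup3(ref(map(bool, bool)), ref(map(bool, bool)), ref(map(bool, bool)))

Decompose tup3/3: tup3(int, string, unit) = tup3(int, string, unit),  pair(string, T1) = pair(string, U),  ref(map(T1, S2)) = ref(map(ref(map(bool, bool)), tup3(U, T1, U))).
Delete trivial equation tup3(int, string, unit) = tup3(int, string, unit).
Decompose pair/2: string = string,  T1 = U.
Delete trivial equation string = string.
Bind T1 := U; substituting into the remaining equation gives: ref(map(U, S2)) = ref(map(ref(map(bool, bool)), tup3(U, U, U))).
Decompose ref/1: map(U, S2) = map(ref(map(bool, bool)), tup3(U, U, U)).
Decompose map/2: U = ref(map(bool, bool)),  S2 = tup3(U, U, U).
Bind U := ref(map(bool, bool)); substituting into the remaining equation gives: S2 = tup3(ref(map(bool, bool)), ref(map(bool, bool)), ref(map(bool, bool))). Substituting into the earlier binding gives T1 := ref(map(bool, bool)).
Bind S2 := tup3(ref(map(bool, bool)), ref(map(bool, bool)), ref(map(bool, bool))).
MGU = { T1 := ref(map(bool, bool)), U := ref(map(bool, bool)), S2 := tup3(ref(map(bool, bool)), ref(map(bool, bool)), ref(map(bool, bool))) }, so S2 := tup3(ref(map(bool, bool)), ref(map(bool, bool)), ref(map(bool, bool))).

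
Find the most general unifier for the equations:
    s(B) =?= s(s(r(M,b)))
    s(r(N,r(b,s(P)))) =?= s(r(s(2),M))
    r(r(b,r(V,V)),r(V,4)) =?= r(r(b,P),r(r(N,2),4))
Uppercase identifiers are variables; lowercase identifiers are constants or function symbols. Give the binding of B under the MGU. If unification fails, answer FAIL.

Decompose s/1: B =?= s(r(M,b)).
Bind B := s(r(M,b)); no other remaining equation mentions B.
Decompose s/1: r(N,r(b,s(P))) =?= r(s(2),M).
Decompose r/2: N =?= s(2),  r(b,s(P)) =?= M.
Bind N := s(2); substituting into the one remaining equation that mentions N gives: r(r(b,r(V,V)),r(V,4)) =?= r(r(b,P),r(r(s(2),2),4)).
Bind M := r(b,s(P)); no other remaining equation mentions M. Substituting into the earlier binding gives B := s(r(r(b,s(P)),b)).
Decompose r/2: r(b,r(V,V)) =?= r(b,P),  r(V,4) =?= r(r(s(2),2),4).
Decompose r/2: b =?= b,  r(V,V) =?= P.
Delete trivial equation b =?= b.
Bind P := r(V,V); no other remaining equation mentions P. Substituting into the earlier bindings gives B := s(r(r(b,s(r(V,V))),b)), M := r(b,s(r(V,V))).
Decompose r/2: V =?= r(s(2),2),  4 =?= 4.
Bind V := r(s(2),2); no other remaining equation mentions V. Substituting into the earlier bindings gives B := s(r(r(b,s(r(r(s(2),2),r(s(2),2)))),b)), M := r(b,s(r(r(s(2),2),r(s(2),2)))), P := r(r(s(2),2),r(s(2),2)).
Delete trivial equation 4 =?= 4.
MGU = { B := s(r(r(b,s(r(r(s(2),2),r(s(2),2)))),b)), N := s(2), M := r(b,s(r(r(s(2),2),r(s(2),2)))), P := r(r(s(2),2),r(s(2),2)), V := r(s(2),2) }, so B := s(r(r(b,s(r(r(s(2),2),r(s(2),2)))),b)).

s(r(r(b,s(r(r(s(2),2),r(s(2),2)))),b))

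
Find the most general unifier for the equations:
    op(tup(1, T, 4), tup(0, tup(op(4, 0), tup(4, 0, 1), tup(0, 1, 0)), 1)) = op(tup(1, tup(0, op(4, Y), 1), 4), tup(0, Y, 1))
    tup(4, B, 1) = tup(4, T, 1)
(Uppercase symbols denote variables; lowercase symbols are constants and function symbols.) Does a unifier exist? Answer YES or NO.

Decompose op/2: tup(1, T, 4) = tup(1, tup(0, op(4, Y), 1), 4),  tup(0, tup(op(4, 0), tup(4, 0, 1), tup(0, 1, 0)), 1) = tup(0, Y, 1).
Decompose tup/3: 1 = 1,  T = tup(0, op(4, Y), 1),  4 = 4.
Delete trivial equation 1 = 1.
Bind T := tup(0, op(4, Y), 1); substituting into the one remaining equation that mentions T gives: tup(4, B, 1) = tup(4, tup(0, op(4, Y), 1), 1).
Delete trivial equation 4 = 4.
Decompose tup/3: 0 = 0,  tup(op(4, 0), tup(4, 0, 1), tup(0, 1, 0)) = Y,  1 = 1.
Delete trivial equation 0 = 0.
Bind Y := tup(op(4, 0), tup(4, 0, 1), tup(0, 1, 0)); substituting into the one remaining equation that mentions Y gives: tup(4, B, 1) = tup(4, tup(0, op(4, tup(op(4, 0), tup(4, 0, 1), tup(0, 1, 0))), 1), 1). Substituting into the earlier binding gives T := tup(0, op(4, tup(op(4, 0), tup(4, 0, 1), tup(0, 1, 0))), 1).
Delete trivial equation 1 = 1.
Decompose tup/3: 4 = 4,  B = tup(0, op(4, tup(op(4, 0), tup(4, 0, 1), tup(0, 1, 0))), 1),  1 = 1.
Delete trivial equation 4 = 4.
Bind B := tup(0, op(4, tup(op(4, 0), tup(4, 0, 1), tup(0, 1, 0))), 1); no other remaining equation mentions B.
Delete trivial equation 1 = 1.
No equations remain and no clash or occurs-check failure arose, so a unifier exists.

YES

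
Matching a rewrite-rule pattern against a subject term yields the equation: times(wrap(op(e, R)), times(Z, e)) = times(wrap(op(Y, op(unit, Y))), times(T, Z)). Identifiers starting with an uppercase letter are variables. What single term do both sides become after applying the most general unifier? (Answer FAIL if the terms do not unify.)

Decompose times/2: wrap(op(e, R)) = wrap(op(Y, op(unit, Y))),  times(Z, e) = times(T, Z).
Decompose wrap/1: op(e, R) = op(Y, op(unit, Y)).
Decompose op/2: e = Y,  R = op(unit, Y).
Bind Y := e; substituting into the one remaining equation that mentions Y gives: R = op(unit, e).
Bind R := op(unit, e); no other remaining equation mentions R.
Decompose times/2: Z = T,  e = Z.
Bind Z := T; substituting into the remaining equation gives: e = T.
Bind T := e. Substituting into the earlier binding gives Z := e.
Applying the MGU to either side gives times(wrap(op(e, op(unit, e))), times(e, e)).

times(wrap(op(e, op(unit, e))), times(e, e))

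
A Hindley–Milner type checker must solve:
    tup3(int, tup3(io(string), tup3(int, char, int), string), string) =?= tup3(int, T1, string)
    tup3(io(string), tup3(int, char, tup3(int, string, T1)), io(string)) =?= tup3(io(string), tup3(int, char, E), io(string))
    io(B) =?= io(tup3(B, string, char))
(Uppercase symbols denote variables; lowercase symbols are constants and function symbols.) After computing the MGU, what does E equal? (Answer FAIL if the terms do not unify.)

FAIL

Decompose tup3/3: int =?= int,  tup3(io(string), tup3(int, char, int), string) =?= T1,  string =?= string.
Delete trivial equation int =?= int.
Bind T1 := tup3(io(string), tup3(int, char, int), string); substituting into the one remaining equation that mentions T1 gives: tup3(io(string), tup3(int, char, tup3(int, string, tup3(io(string), tup3(int, char, int), string))), io(string)) =?= tup3(io(string), tup3(int, char, E), io(string)).
Delete trivial equation string =?= string.
Decompose tup3/3: io(string) =?= io(string),  tup3(int, char, tup3(int, string, tup3(io(string), tup3(int, char, int), string))) =?= tup3(int, char, E),  io(string) =?= io(string).
Delete trivial equation io(string) =?= io(string).
Decompose tup3/3: int =?= int,  char =?= char,  tup3(int, string, tup3(io(string), tup3(int, char, int), string)) =?= E.
Delete trivial equation int =?= int.
Delete trivial equation char =?= char.
Bind E := tup3(int, string, tup3(io(string), tup3(int, char, int), string)); no other remaining equation mentions E.
Delete trivial equation io(string) =?= io(string).
Decompose io/1: B =?= tup3(B, string, char).
Occurs check fails: B occurs in tup3(B, string, char); the equation B =?= tup3(B, string, char) has no finite solution.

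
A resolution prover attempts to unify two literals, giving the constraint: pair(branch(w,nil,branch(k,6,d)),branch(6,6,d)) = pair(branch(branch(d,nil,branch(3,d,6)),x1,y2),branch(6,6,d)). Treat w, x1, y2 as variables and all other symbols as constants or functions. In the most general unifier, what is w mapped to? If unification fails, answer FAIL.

Decompose pair/2: branch(w,nil,branch(k,6,d)) = branch(branch(d,nil,branch(3,d,6)),x1,y2),  branch(6,6,d) = branch(6,6,d).
Decompose branch/3: w = branch(d,nil,branch(3,d,6)),  nil = x1,  branch(k,6,d) = y2.
Bind w := branch(d,nil,branch(3,d,6)); no other remaining equation mentions w.
Bind x1 := nil; no other remaining equation mentions x1.
Bind y2 := branch(k,6,d); no other remaining equation mentions y2.
Delete trivial equation branch(6,6,d) = branch(6,6,d).
MGU = { w := branch(d,nil,branch(3,d,6)), x1 := nil, y2 := branch(k,6,d) }, so w := branch(d,nil,branch(3,d,6)).

branch(d,nil,branch(3,d,6))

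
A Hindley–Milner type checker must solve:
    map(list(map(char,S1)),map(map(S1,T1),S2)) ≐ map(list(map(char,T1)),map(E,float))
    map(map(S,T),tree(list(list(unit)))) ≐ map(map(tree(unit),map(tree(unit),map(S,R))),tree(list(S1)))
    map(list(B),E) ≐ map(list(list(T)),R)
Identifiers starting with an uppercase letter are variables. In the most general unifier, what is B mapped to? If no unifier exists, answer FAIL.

list(map(tree(unit),map(tree(unit),map(list(unit),list(unit)))))

Decompose map/2: list(map(char,S1)) ≐ list(map(char,T1)),  map(map(S1,T1),S2) ≐ map(E,float).
Decompose list/1: map(char,S1) ≐ map(char,T1).
Decompose map/2: char ≐ char,  S1 ≐ T1.
Delete trivial equation char ≐ char.
Bind S1 := T1; substituting into the 2 remaining equations that mention S1 gives: map(map(T1,T1),S2) ≐ map(E,float),  map(map(S,T),tree(list(list(unit)))) ≐ map(map(tree(unit),map(tree(unit),map(S,R))),tree(list(T1))).
Decompose map/2: map(T1,T1) ≐ E,  S2 ≐ float.
Bind E := map(T1,T1); substituting into the one remaining equation that mentions E gives: map(list(B),map(T1,T1)) ≐ map(list(list(T)),R).
Bind S2 := float; no other remaining equation mentions S2.
Decompose map/2: map(S,T) ≐ map(tree(unit),map(tree(unit),map(S,R))),  tree(list(list(unit))) ≐ tree(list(T1)).
Decompose map/2: S ≐ tree(unit),  T ≐ map(tree(unit),map(S,R)).
Bind S := tree(unit); substituting into the one remaining equation that mentions S gives: T ≐ map(tree(unit),map(tree(unit),R)).
Bind T := map(tree(unit),map(tree(unit),R)); substituting into the one remaining equation that mentions T gives: map(list(B),map(T1,T1)) ≐ map(list(list(map(tree(unit),map(tree(unit),R)))),R).
Decompose tree/1: list(list(unit)) ≐ list(T1).
Decompose list/1: list(unit) ≐ T1.
Bind T1 := list(unit); substituting into the remaining equation gives: map(list(B),map(list(unit),list(unit))) ≐ map(list(list(map(tree(unit),map(tree(unit),R)))),R). Substituting into the earlier bindings gives S1 := list(unit), E := map(list(unit),list(unit)).
Decompose map/2: list(B) ≐ list(list(map(tree(unit),map(tree(unit),R)))),  map(list(unit),list(unit)) ≐ R.
Decompose list/1: B ≐ list(map(tree(unit),map(tree(unit),R))).
Bind B := list(map(tree(unit),map(tree(unit),R))); no other remaining equation mentions B.
Bind R := map(list(unit),list(unit)). Substituting into the earlier bindings gives T := map(tree(unit),map(tree(unit),map(list(unit),list(unit)))), B := list(map(tree(unit),map(tree(unit),map(list(unit),list(unit))))).
MGU = { S1 -> list(unit), E -> map(list(unit),list(unit)), S2 -> float, S -> tree(unit), T -> map(tree(unit),map(tree(unit),map(list(unit),list(unit)))), T1 -> list(unit), B -> list(map(tree(unit),map(tree(unit),map(list(unit),list(unit))))), R -> map(list(unit),list(unit)) }, so B -> list(map(tree(unit),map(tree(unit),map(list(unit),list(unit))))).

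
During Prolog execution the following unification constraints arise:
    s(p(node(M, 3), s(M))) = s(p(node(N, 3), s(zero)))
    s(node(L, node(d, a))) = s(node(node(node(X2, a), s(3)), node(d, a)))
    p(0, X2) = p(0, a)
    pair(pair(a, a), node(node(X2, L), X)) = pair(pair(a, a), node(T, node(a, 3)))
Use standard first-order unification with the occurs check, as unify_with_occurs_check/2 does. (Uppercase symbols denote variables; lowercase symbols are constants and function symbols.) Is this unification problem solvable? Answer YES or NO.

YES

Decompose s/1: p(node(M, 3), s(M)) = p(node(N, 3), s(zero)).
Decompose p/2: node(M, 3) = node(N, 3),  s(M) = s(zero).
Decompose node/2: M = N,  3 = 3.
Bind M := N; substituting into the one remaining equation that mentions M gives: s(N) = s(zero).
Delete trivial equation 3 = 3.
Decompose s/1: N = zero.
Bind N := zero; no other remaining equation mentions N. Substituting into the earlier binding gives M := zero.
Decompose s/1: node(L, node(d, a)) = node(node(node(X2, a), s(3)), node(d, a)).
Decompose node/2: L = node(node(X2, a), s(3)),  node(d, a) = node(d, a).
Bind L := node(node(X2, a), s(3)); substituting into the one remaining equation that mentions L gives: pair(pair(a, a), node(node(X2, node(node(X2, a), s(3))), X)) = pair(pair(a, a), node(T, node(a, 3))).
Delete trivial equation node(d, a) = node(d, a).
Decompose p/2: 0 = 0,  X2 = a.
Delete trivial equation 0 = 0.
Bind X2 := a; substituting into the remaining equation gives: pair(pair(a, a), node(node(a, node(node(a, a), s(3))), X)) = pair(pair(a, a), node(T, node(a, 3))). Substituting into the earlier binding gives L := node(node(a, a), s(3)).
Decompose pair/2: pair(a, a) = pair(a, a),  node(node(a, node(node(a, a), s(3))), X) = node(T, node(a, 3)).
Delete trivial equation pair(a, a) = pair(a, a).
Decompose node/2: node(a, node(node(a, a), s(3))) = T,  X = node(a, 3).
Bind T := node(a, node(node(a, a), s(3))); no other remaining equation mentions T.
Bind X := node(a, 3).
No equations remain and no clash or occurs-check failure arose, so a unifier exists.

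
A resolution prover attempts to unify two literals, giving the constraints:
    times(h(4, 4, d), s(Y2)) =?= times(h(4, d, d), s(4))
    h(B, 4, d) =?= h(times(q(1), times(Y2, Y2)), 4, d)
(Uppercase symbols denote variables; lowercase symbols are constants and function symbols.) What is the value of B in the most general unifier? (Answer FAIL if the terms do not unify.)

Decompose times/2: h(4, 4, d) =?= h(4, d, d),  s(Y2) =?= s(4).
Decompose h/3: 4 =?= 4,  4 =?= d,  d =?= d.
Delete trivial equation 4 =?= 4.
Clash: constants 4 and d differ; no unifier exists.

FAIL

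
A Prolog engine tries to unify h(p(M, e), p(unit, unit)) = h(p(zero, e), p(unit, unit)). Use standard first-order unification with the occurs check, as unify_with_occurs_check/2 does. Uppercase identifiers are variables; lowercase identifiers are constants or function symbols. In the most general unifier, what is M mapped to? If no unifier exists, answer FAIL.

Decompose h/2: p(M, e) = p(zero, e),  p(unit, unit) = p(unit, unit).
Decompose p/2: M = zero,  e = e.
Bind M := zero; no other remaining equation mentions M.
Delete trivial equation e = e.
Delete trivial equation p(unit, unit) = p(unit, unit).
MGU = { M = zero }, so M = zero.

zero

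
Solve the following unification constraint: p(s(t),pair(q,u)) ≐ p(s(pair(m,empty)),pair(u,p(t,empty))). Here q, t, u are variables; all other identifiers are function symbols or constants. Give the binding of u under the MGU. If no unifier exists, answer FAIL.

Decompose p/2: s(t) ≐ s(pair(m,empty)),  pair(q,u) ≐ pair(u,p(t,empty)).
Decompose s/1: t ≐ pair(m,empty).
Bind t := pair(m,empty); substituting into the remaining equation gives: pair(q,u) ≐ pair(u,p(pair(m,empty),empty)).
Decompose pair/2: q ≐ u,  u ≐ p(pair(m,empty),empty).
Bind q := u; no other remaining equation mentions q.
Bind u := p(pair(m,empty),empty). Substituting into the earlier binding gives q := p(pair(m,empty),empty).
MGU = { t -> pair(m,empty), q -> p(pair(m,empty),empty), u -> p(pair(m,empty),empty) }, so u -> p(pair(m,empty),empty).

p(pair(m,empty),empty)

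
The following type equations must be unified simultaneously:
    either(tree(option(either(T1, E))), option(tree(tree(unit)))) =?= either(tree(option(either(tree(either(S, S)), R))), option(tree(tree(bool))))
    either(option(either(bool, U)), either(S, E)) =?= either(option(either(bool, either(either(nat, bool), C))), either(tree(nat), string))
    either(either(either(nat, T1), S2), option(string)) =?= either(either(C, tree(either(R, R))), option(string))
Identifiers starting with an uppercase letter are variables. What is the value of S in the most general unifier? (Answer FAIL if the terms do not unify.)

FAIL

Decompose either/2: tree(option(either(T1, E))) =?= tree(option(either(tree(either(S, S)), R))),  option(tree(tree(unit))) =?= option(tree(tree(bool))).
Decompose tree/1: option(either(T1, E)) =?= option(either(tree(either(S, S)), R)).
Decompose option/1: either(T1, E) =?= either(tree(either(S, S)), R).
Decompose either/2: T1 =?= tree(either(S, S)),  E =?= R.
Bind T1 := tree(either(S, S)); substituting into the one remaining equation that mentions T1 gives: either(either(either(nat, tree(either(S, S))), S2), option(string)) =?= either(either(C, tree(either(R, R))), option(string)).
Bind E := R; substituting into the one remaining equation that mentions E gives: either(option(either(bool, U)), either(S, R)) =?= either(option(either(bool, either(either(nat, bool), C))), either(tree(nat), string)).
Decompose option/1: tree(tree(unit)) =?= tree(tree(bool)).
Decompose tree/1: tree(unit) =?= tree(bool).
Decompose tree/1: unit =?= bool.
Clash: constants unit and bool differ; no unifier exists.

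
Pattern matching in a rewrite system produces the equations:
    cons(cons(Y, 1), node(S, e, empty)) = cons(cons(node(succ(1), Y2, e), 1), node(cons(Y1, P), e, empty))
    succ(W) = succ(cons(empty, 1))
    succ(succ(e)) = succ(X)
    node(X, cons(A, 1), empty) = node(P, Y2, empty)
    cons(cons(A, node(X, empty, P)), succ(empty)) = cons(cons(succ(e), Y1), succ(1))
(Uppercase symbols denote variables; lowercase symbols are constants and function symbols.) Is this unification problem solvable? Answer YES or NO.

NO

Decompose cons/2: cons(Y, 1) = cons(node(succ(1), Y2, e), 1),  node(S, e, empty) = node(cons(Y1, P), e, empty).
Decompose cons/2: Y = node(succ(1), Y2, e),  1 = 1.
Bind Y := node(succ(1), Y2, e); no other remaining equation mentions Y.
Delete trivial equation 1 = 1.
Decompose node/3: S = cons(Y1, P),  e = e,  empty = empty.
Bind S := cons(Y1, P); no other remaining equation mentions S.
Delete trivial equation e = e.
Delete trivial equation empty = empty.
Decompose succ/1: W = cons(empty, 1).
Bind W := cons(empty, 1); no other remaining equation mentions W.
Decompose succ/1: succ(e) = X.
Bind X := succ(e); substituting into the remaining equations gives: node(succ(e), cons(A, 1), empty) = node(P, Y2, empty),  cons(cons(A, node(succ(e), empty, P)), succ(empty)) = cons(cons(succ(e), Y1), succ(1)).
Decompose node/3: succ(e) = P,  cons(A, 1) = Y2,  empty = empty.
Bind P := succ(e); substituting into the one remaining equation that mentions P gives: cons(cons(A, node(succ(e), empty, succ(e))), succ(empty)) = cons(cons(succ(e), Y1), succ(1)). Substituting into the earlier binding gives S := cons(Y1, succ(e)).
Bind Y2 := cons(A, 1); no other remaining equation mentions Y2. Substituting into the earlier binding gives Y := node(succ(1), cons(A, 1), e).
Delete trivial equation empty = empty.
Decompose cons/2: cons(A, node(succ(e), empty, succ(e))) = cons(succ(e), Y1),  succ(empty) = succ(1).
Decompose cons/2: A = succ(e),  node(succ(e), empty, succ(e)) = Y1.
Bind A := succ(e); no other remaining equation mentions A. Substituting into the earlier bindings gives Y := node(succ(1), cons(succ(e), 1), e), Y2 := cons(succ(e), 1).
Bind Y1 := node(succ(e), empty, succ(e)); no other remaining equation mentions Y1. Substituting into the earlier binding gives S := cons(node(succ(e), empty, succ(e)), succ(e)).
Decompose succ/1: empty = 1.
Clash: constants empty and 1 differ; no unifier exists.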